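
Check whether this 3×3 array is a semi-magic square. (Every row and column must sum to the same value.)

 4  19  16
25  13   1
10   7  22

Yes

Row 1: 4 + 19 + 16 = 39.
Row 2: 25 + 13 + 1 = 39.
Row 3: 10 + 7 + 22 = 39.
Column 1: 4 + 25 + 10 = 39.
Column 2: 19 + 13 + 7 = 39.
Column 3: 16 + 1 + 22 = 39.
All lines sum to 39.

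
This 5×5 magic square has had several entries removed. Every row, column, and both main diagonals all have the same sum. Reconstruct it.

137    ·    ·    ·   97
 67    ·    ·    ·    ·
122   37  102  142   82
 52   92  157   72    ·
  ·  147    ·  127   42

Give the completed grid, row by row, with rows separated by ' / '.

137 77 117 57 97 / 67 132 47 87 152 / 122 37 102 142 82 / 52 92 157 72 112 / 107 147 62 127 42

Row 3 is already complete: 122 + 37 + 102 + 142 + 82 = 485, so that is the magic constant.
Using row 4: 52 + 92 + 157 + 72 + ? → (4,5) = 485 − 373 = 112.
Column 1 must total 485; the given cells sum to 378, so (5,1) = 107.
Column 5 needs 485; the known cells sum to 333, so (2,5) = 152.
Main diagonal needs 485; the known cells sum to 353, so (2,2) = 132.
Anti-diagonal: 97 + 102 + 92 + 107 + ? = 485, so (2,4) = 87.
From row 2, 485 − (67 + 132 + 87 + 152) gives (2,3) = 47.
Row 5: 107 + 147 + 127 + 42 + ? = 485, so (5,3) = 62.
Using column 2: 132 + 37 + 92 + 147 + ? → (1,2) = 485 − 408 = 77.
Column 3 needs 485; the known cells sum to 368, so (1,3) = 117.
Column 4 must total 485; the given cells sum to 428, so (1,4) = 57.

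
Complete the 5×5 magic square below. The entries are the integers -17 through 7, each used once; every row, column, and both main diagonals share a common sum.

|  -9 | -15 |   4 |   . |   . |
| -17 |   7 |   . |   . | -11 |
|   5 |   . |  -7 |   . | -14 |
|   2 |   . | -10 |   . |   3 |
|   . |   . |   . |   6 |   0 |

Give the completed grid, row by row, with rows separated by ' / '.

The entries are -17 through 7, which sum to -125, so each line sums to -125/5 = -25.
Column 1 needs -25; the known cells sum to -19, so (5,1) = -6.
Column 5: -11 + (-14) + 3 + 0 + ? = -25, so (1,5) = -3.
Main diagonal must total -25; the given cells sum to -9, so (4,4) = -16.
The remaining cell in row 1 is (1,4) = -25 − (-23) = -2.
From row 4, -25 − (2 + (-10) + (-16) + 3) gives (4,2) = -4.
Using anti-diagonal: -3 + (-7) + (-4) + (-6) + ? → (2,4) = -25 − (-20) = -5.
Using row 2: -17 + 7 + (-5) + (-11) + ? → (2,3) = -25 − (-26) = 1.
Column 3: 4 + 1 + (-7) + (-10) + ? = -25, so (5,3) = -13.
Using column 4: -2 + (-5) + (-16) + 6 + ? → (3,4) = -25 − (-17) = -8.
Using row 3: 5 + (-7) + (-8) + (-14) + ? → (3,2) = -25 − (-24) = -1.
From row 5, -25 − (-6 + (-13) + 6 + 0) gives (5,2) = -12.

-9 -15 4 -2 -3 / -17 7 1 -5 -11 / 5 -1 -7 -8 -14 / 2 -4 -10 -16 3 / -6 -12 -13 6 0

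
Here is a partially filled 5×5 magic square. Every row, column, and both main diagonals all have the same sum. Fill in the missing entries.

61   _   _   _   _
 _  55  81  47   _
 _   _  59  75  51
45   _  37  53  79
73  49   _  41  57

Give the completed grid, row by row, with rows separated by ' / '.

Main diagonal is already complete: 61 + 55 + 59 + 53 + 57 = 285, so that is the magic constant.
Row 4 must total 285; the given cells sum to 214, so (4,2) = 71.
Row 5: 73 + 49 + 41 + 57 + ? = 285, so (5,3) = 65.
Column 3: 81 + 59 + 37 + 65 + ? = 285, so (1,3) = 43.
The remaining cell in column 4 is (1,4) = 285 − 216 = 69.
From anti-diagonal, 285 − (47 + 59 + 71 + 73) gives (1,5) = 35.
Using row 1: 61 + 43 + 69 + 35 + ? → (1,2) = 285 − 208 = 77.
Using column 2: 77 + 55 + 71 + 49 + ? → (3,2) = 285 − 252 = 33.
Column 5: 35 + 51 + 79 + 57 + ? = 285, so (2,5) = 63.
Row 2 must total 285; the given cells sum to 246, so (2,1) = 39.
Row 3 must total 285; the given cells sum to 218, so (3,1) = 67.

61 77 43 69 35 / 39 55 81 47 63 / 67 33 59 75 51 / 45 71 37 53 79 / 73 49 65 41 57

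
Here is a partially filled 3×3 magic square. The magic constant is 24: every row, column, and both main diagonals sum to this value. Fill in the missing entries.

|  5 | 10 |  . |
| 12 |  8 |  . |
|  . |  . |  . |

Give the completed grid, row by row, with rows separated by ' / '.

Row 1 needs 24; the known cells sum to 15, so (1,3) = 9.
Row 2: 12 + 8 + ? = 24, so (2,3) = 4.
The remaining cell in column 1 is (3,1) = 24 − 17 = 7.
The remaining cell in column 2 is (3,2) = 24 − 18 = 6.
Column 3: 9 + 4 + ? = 24, so (3,3) = 11.

5 10 9 / 12 8 4 / 7 6 11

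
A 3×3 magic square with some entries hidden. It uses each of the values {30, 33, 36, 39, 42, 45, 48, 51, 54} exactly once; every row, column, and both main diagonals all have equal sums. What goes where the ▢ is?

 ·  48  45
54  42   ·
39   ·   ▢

51

The 9 entries sum to 378, so each line sums to 378/3 = 126.
Row 1: 48 + 45 + ? = 126, so (1,1) = 33.
From row 2, 126 − (54 + 42) gives (2,3) = 30.
Column 2 must total 126; the given cells sum to 90, so (3,2) = 36.
Column 3 needs 126; the known cells sum to 75, so (3,3) = 51.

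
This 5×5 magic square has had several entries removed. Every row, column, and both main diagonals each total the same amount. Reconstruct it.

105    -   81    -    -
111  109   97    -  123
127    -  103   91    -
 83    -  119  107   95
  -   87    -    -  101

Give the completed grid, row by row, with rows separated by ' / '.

105 93 81 129 117 / 111 109 97 85 123 / 127 115 103 91 89 / 83 121 119 107 95 / 99 87 125 113 101

Main diagonal is already complete: 105 + 109 + 103 + 107 + 101 = 525, so that is the magic constant.
The remaining cell in row 2 is (2,4) = 525 − 440 = 85.
Using row 4: 83 + 119 + 107 + 95 + ? → (4,2) = 525 − 404 = 121.
The remaining cell in column 1 is (5,1) = 525 − 426 = 99.
From column 3, 525 − (81 + 97 + 103 + 119) gives (5,3) = 125.
Anti-diagonal must total 525; the given cells sum to 408, so (1,5) = 117.
Row 5 needs 525; the known cells sum to 412, so (5,4) = 113.
Using column 4: 85 + 91 + 107 + 113 + ? → (1,4) = 525 − 396 = 129.
Column 5 must total 525; the given cells sum to 436, so (3,5) = 89.
Using row 1: 105 + 81 + 129 + 117 + ? → (1,2) = 525 − 432 = 93.
Row 3 needs 525; the known cells sum to 410, so (3,2) = 115.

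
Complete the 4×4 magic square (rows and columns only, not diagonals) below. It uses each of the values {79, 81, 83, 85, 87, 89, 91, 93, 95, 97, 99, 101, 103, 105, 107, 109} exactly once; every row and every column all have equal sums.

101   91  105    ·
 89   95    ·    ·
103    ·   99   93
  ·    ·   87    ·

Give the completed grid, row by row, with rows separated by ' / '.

The 16 entries sum to 1504, so each line sums to 1504/4 = 376.
Row 1: 101 + 91 + 105 + ? = 376, so (1,4) = 79.
Using row 3: 103 + 99 + 93 + ? → (3,2) = 376 − 295 = 81.
Column 1 needs 376; the known cells sum to 293, so (4,1) = 83.
Column 2: 91 + 95 + 81 + ? = 376, so (4,2) = 109.
Column 3 must total 376; the given cells sum to 291, so (2,3) = 85.
Row 2 must total 376; the given cells sum to 269, so (2,4) = 107.
From row 4, 376 − (83 + 109 + 87) gives (4,4) = 97.

101 91 105 79 / 89 95 85 107 / 103 81 99 93 / 83 109 87 97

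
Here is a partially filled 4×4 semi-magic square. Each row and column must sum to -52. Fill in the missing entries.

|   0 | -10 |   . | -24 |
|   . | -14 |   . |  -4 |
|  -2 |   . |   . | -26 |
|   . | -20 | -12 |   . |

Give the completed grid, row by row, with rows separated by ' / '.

0 -10 -18 -24 / -28 -14 -6 -4 / -2 -8 -16 -26 / -22 -20 -12 2

Using row 1: 0 + (-10) + (-24) + ? → (1,3) = -52 − (-34) = -18.
Column 2 needs -52; the known cells sum to -44, so (3,2) = -8.
Column 4: -24 + (-4) + (-26) + ? = -52, so (4,4) = 2.
Row 3 needs -52; the known cells sum to -36, so (3,3) = -16.
From row 4, -52 − (-20 + (-12) + 2) gives (4,1) = -22.
Column 1 needs -52; the known cells sum to -24, so (2,1) = -28.
The remaining cell in column 3 is (2,3) = -52 − (-46) = -6.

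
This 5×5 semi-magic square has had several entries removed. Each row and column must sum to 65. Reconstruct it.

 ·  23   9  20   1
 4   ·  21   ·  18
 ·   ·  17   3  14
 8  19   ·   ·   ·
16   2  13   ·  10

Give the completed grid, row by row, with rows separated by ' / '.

12 23 9 20 1 / 4 15 21 7 18 / 25 6 17 3 14 / 8 19 5 11 22 / 16 2 13 24 10

The remaining cell in row 1 is (1,1) = 65 − 53 = 12.
The remaining cell in row 5 is (5,4) = 65 − 41 = 24.
Using column 1: 12 + 4 + 8 + 16 + ? → (3,1) = 65 − 40 = 25.
Using column 3: 9 + 21 + 17 + 13 + ? → (4,3) = 65 − 60 = 5.
The remaining cell in column 5 is (4,5) = 65 − 43 = 22.
The remaining cell in row 3 is (3,2) = 65 − 59 = 6.
From row 4, 65 − (8 + 19 + 5 + 22) gives (4,4) = 11.
Column 2 needs 65; the known cells sum to 50, so (2,2) = 15.
Column 4 needs 65; the known cells sum to 58, so (2,4) = 7.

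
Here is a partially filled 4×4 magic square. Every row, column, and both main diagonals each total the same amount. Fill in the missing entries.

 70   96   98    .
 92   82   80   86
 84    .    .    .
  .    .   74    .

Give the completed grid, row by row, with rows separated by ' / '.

Row 2 is already complete: 92 + 82 + 80 + 86 = 340, so that is the magic constant.
Row 1: 70 + 96 + 98 + ? = 340, so (1,4) = 76.
Column 1 must total 340; the given cells sum to 246, so (4,1) = 94.
Using column 3: 98 + 80 + 74 + ? → (3,3) = 340 − 252 = 88.
The remaining cell in main diagonal is (4,4) = 340 − 240 = 100.
Anti-diagonal must total 340; the given cells sum to 250, so (3,2) = 90.
From row 3, 340 − (84 + 90 + 88) gives (3,4) = 78.
Using row 4: 94 + 74 + 100 + ? → (4,2) = 340 − 268 = 72.

70 96 98 76 / 92 82 80 86 / 84 90 88 78 / 94 72 74 100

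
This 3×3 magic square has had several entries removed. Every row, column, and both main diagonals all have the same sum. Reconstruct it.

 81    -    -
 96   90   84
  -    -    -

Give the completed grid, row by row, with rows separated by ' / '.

81 102 87 / 96 90 84 / 93 78 99

Row 2 is already complete: 96 + 90 + 84 = 270, so that is the magic constant.
Column 1: 81 + 96 + ? = 270, so (3,1) = 93.
From main diagonal, 270 − (81 + 90) gives (3,3) = 99.
From anti-diagonal, 270 − (90 + 93) gives (1,3) = 87.
The remaining cell in row 1 is (1,2) = 270 − 168 = 102.
From row 3, 270 − (93 + 99) gives (3,2) = 78.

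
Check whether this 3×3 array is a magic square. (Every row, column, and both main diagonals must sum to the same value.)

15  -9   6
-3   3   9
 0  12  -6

No — main diagonal sums to 12 but column 3 sums to 9.

Row 1: 15 + (-9) + 6 = 12.
Row 2: -3 + 3 + 9 = 9.
Row 3: 0 + 12 + (-6) = 6.
Column 1: 15 + (-3) + 0 = 12.
Column 2: -9 + 3 + 12 = 6.
Column 3: 6 + 9 + (-6) = 9.
Main diagonal: 15 + 3 + (-6) = 12.
Anti-diagonal: 6 + 3 + 0 = 9.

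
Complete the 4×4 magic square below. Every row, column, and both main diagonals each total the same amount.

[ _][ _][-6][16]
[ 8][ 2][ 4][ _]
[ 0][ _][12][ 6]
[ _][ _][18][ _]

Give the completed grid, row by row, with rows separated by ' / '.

Column 3 is already complete: -6 + 4 + 12 + 18 = 28, so that is the magic constant.
Row 2 must total 28; the given cells sum to 14, so (2,4) = 14.
From row 3, 28 − (0 + 12 + 6) gives (3,2) = 10.
Using column 4: 16 + 14 + 6 + ? → (4,4) = 28 − 36 = -8.
The remaining cell in main diagonal is (1,1) = 28 − 6 = 22.
Anti-diagonal needs 28; the known cells sum to 30, so (4,1) = -2.
Row 1 needs 28; the known cells sum to 32, so (1,2) = -4.
Row 4 needs 28; the known cells sum to 8, so (4,2) = 20.

22 -4 -6 16 / 8 2 4 14 / 0 10 12 6 / -2 20 18 -8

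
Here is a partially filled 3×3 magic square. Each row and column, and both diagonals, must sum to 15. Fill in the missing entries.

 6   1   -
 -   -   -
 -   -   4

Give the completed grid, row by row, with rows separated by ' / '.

6 1 8 / 7 5 3 / 2 9 4

The remaining cell in row 1 is (1,3) = 15 − 7 = 8.
Using column 3: 8 + 4 + ? → (2,3) = 15 − 12 = 3.
Main diagonal needs 15; the known cells sum to 10, so (2,2) = 5.
Anti-diagonal: 8 + 5 + ? = 15, so (3,1) = 2.
Row 2: 5 + 3 + ? = 15, so (2,1) = 7.
Row 3 must total 15; the given cells sum to 6, so (3,2) = 9.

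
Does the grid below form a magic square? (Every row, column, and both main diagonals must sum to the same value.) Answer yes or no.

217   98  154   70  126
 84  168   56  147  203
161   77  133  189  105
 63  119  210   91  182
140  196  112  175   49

Row 1: 217 + 98 + 154 + 70 + 126 = 665.
Row 2: 84 + 168 + 56 + 147 + 203 = 658.
Row 3: 161 + 77 + 133 + 189 + 105 = 665.
Row 4: 63 + 119 + 210 + 91 + 182 = 665.
Row 5: 140 + 196 + 112 + 175 + 49 = 672.
Column 1: 217 + 84 + 161 + 63 + 140 = 665.
Column 2: 98 + 168 + 77 + 119 + 196 = 658.
Column 3: 154 + 56 + 133 + 210 + 112 = 665.
Column 4: 70 + 147 + 189 + 91 + 175 = 672.
Column 5: 126 + 203 + 105 + 182 + 49 = 665.
Main diagonal: 217 + 168 + 133 + 91 + 49 = 658.
Anti-diagonal: 126 + 147 + 133 + 119 + 140 = 665.

No — row 1 sums to 665 but row 2 sums to 658.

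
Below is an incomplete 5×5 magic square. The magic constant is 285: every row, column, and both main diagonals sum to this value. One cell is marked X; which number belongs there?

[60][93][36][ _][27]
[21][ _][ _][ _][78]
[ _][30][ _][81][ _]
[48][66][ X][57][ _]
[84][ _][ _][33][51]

The remaining cell in row 1 is (1,4) = 285 − 216 = 69.
Column 1 must total 285; the given cells sum to 213, so (3,1) = 72.
Column 4 needs 285; the known cells sum to 240, so (2,4) = 45.
Using anti-diagonal: 27 + 45 + 66 + 84 + ? → (3,3) = 285 − 222 = 63.
The remaining cell in row 3 is (3,5) = 285 − 246 = 39.
From column 5, 285 − (27 + 78 + 39 + 51) gives (4,5) = 90.
From main diagonal, 285 − (60 + 63 + 57 + 51) gives (2,2) = 54.
The remaining cell in row 2 is (2,3) = 285 − 198 = 87.
From row 4, 285 − (48 + 66 + 57 + 90) gives (4,3) = 24.

24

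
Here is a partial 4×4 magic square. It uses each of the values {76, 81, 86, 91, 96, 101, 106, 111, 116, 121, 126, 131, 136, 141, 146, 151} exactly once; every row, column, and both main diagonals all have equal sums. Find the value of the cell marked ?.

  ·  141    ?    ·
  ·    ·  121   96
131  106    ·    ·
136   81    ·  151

The 16 entries sum to 1816, so each line sums to 1816/4 = 454.
From row 4, 454 − (136 + 81 + 151) gives (4,3) = 86.
From column 2, 454 − (141 + 106 + 81) gives (2,2) = 126.
Anti-diagonal: 121 + 106 + 136 + ? = 454, so (1,4) = 91.
From row 2, 454 − (126 + 121 + 96) gives (2,1) = 111.
Column 1: 111 + 131 + 136 + ? = 454, so (1,1) = 76.
Column 4 must total 454; the given cells sum to 338, so (3,4) = 116.
From main diagonal, 454 − (76 + 126 + 151) gives (3,3) = 101.
Row 1 needs 454; the known cells sum to 308, so (1,3) = 146.

146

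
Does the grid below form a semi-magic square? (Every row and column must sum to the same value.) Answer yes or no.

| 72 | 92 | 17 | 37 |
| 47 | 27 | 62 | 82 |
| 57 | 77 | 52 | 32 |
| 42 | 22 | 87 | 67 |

Yes

Row 1: 72 + 92 + 17 + 37 = 218.
Row 2: 47 + 27 + 62 + 82 = 218.
Row 3: 57 + 77 + 52 + 32 = 218.
Row 4: 42 + 22 + 87 + 67 = 218.
Column 1: 72 + 47 + 57 + 42 = 218.
Column 2: 92 + 27 + 77 + 22 = 218.
Column 3: 17 + 62 + 52 + 87 = 218.
Column 4: 37 + 82 + 32 + 67 = 218.
All lines sum to 218.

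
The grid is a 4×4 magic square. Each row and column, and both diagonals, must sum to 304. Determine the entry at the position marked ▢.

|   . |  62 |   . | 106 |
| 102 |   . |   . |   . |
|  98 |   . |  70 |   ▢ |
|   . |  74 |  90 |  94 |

Using row 4: 74 + 90 + 94 + ? → (4,1) = 304 − 258 = 46.
Column 1: 102 + 98 + 46 + ? = 304, so (1,1) = 58.
From main diagonal, 304 − (58 + 70 + 94) gives (2,2) = 82.
The remaining cell in row 1 is (1,3) = 304 − 226 = 78.
Column 2 needs 304; the known cells sum to 218, so (3,2) = 86.
The remaining cell in column 3 is (2,3) = 304 − 238 = 66.
From row 2, 304 − (102 + 82 + 66) gives (2,4) = 54.
Row 3 needs 304; the known cells sum to 254, so (3,4) = 50.

50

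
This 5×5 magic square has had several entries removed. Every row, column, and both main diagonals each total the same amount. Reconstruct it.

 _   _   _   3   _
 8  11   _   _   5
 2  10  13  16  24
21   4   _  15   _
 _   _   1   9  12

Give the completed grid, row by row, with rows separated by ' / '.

14 17 25 3 6 / 8 11 19 22 5 / 2 10 13 16 24 / 21 4 7 15 18 / 20 23 1 9 12

Row 3 is already complete: 2 + 10 + 13 + 16 + 24 = 65, so that is the magic constant.
The remaining cell in column 4 is (2,4) = 65 − 43 = 22.
Using main diagonal: 11 + 13 + 15 + 12 + ? → (1,1) = 65 − 51 = 14.
Using row 2: 8 + 11 + 22 + 5 + ? → (2,3) = 65 − 46 = 19.
Using column 1: 14 + 8 + 2 + 21 + ? → (5,1) = 65 − 45 = 20.
The remaining cell in anti-diagonal is (1,5) = 65 − 59 = 6.
From row 5, 65 − (20 + 1 + 9 + 12) gives (5,2) = 23.
Column 2 must total 65; the given cells sum to 48, so (1,2) = 17.
Column 5 needs 65; the known cells sum to 47, so (4,5) = 18.
Row 1 must total 65; the given cells sum to 40, so (1,3) = 25.
Row 4: 21 + 4 + 15 + 18 + ? = 65, so (4,3) = 7.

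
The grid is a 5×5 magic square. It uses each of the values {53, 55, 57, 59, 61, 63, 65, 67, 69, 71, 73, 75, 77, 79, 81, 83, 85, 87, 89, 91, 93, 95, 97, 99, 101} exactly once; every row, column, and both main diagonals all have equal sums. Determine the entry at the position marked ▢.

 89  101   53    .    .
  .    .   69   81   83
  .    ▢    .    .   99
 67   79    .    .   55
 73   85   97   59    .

The 25 entries sum to 1925, so each line sums to 1925/5 = 385.
Using row 5: 73 + 85 + 97 + 59 + ? → (5,5) = 385 − 314 = 71.
From column 5, 385 − (83 + 99 + 55 + 71) gives (1,5) = 77.
The remaining cell in anti-diagonal is (3,3) = 385 − 310 = 75.
Using row 1: 89 + 101 + 53 + 77 + ? → (1,4) = 385 − 320 = 65.
Using column 3: 53 + 69 + 75 + 97 + ? → (4,3) = 385 − 294 = 91.
Row 4: 67 + 79 + 91 + 55 + ? = 385, so (4,4) = 93.
From column 4, 385 − (65 + 81 + 93 + 59) gives (3,4) = 87.
From main diagonal, 385 − (89 + 75 + 93 + 71) gives (2,2) = 57.
The remaining cell in row 2 is (2,1) = 385 − 290 = 95.
The remaining cell in column 1 is (3,1) = 385 − 324 = 61.
The remaining cell in column 2 is (3,2) = 385 − 322 = 63.

63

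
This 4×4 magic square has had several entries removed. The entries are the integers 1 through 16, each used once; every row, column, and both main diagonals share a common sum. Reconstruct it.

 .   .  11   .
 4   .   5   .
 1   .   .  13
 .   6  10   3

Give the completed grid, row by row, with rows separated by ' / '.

The entries are 1 through 16, which sum to 136, so each line sums to 136/4 = 34.
Using row 4: 6 + 10 + 3 + ? → (4,1) = 34 − 19 = 15.
Column 1: 4 + 1 + 15 + ? = 34, so (1,1) = 14.
Column 3: 11 + 5 + 10 + ? = 34, so (3,3) = 8.
From main diagonal, 34 − (14 + 8 + 3) gives (2,2) = 9.
Using row 2: 4 + 9 + 5 + ? → (2,4) = 34 − 18 = 16.
From row 3, 34 − (1 + 8 + 13) gives (3,2) = 12.
Column 2 must total 34; the given cells sum to 27, so (1,2) = 7.
Column 4: 16 + 13 + 3 + ? = 34, so (1,4) = 2.

14 7 11 2 / 4 9 5 16 / 1 12 8 13 / 15 6 10 3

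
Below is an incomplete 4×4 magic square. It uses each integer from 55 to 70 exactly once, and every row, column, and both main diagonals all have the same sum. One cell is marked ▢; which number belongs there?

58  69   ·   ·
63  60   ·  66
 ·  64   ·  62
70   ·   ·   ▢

The entries are 55 through 70, which sum to 1000, so each line sums to 1000/4 = 250.
From row 2, 250 − (63 + 60 + 66) gives (2,3) = 61.
Column 1: 58 + 63 + 70 + ? = 250, so (3,1) = 59.
Using column 2: 69 + 60 + 64 + ? → (4,2) = 250 − 193 = 57.
Using anti-diagonal: 61 + 64 + 70 + ? → (1,4) = 250 − 195 = 55.
The remaining cell in row 1 is (1,3) = 250 − 182 = 68.
Row 3 must total 250; the given cells sum to 185, so (3,3) = 65.
Column 3 must total 250; the given cells sum to 194, so (4,3) = 56.
Column 4 needs 250; the known cells sum to 183, so (4,4) = 67.

67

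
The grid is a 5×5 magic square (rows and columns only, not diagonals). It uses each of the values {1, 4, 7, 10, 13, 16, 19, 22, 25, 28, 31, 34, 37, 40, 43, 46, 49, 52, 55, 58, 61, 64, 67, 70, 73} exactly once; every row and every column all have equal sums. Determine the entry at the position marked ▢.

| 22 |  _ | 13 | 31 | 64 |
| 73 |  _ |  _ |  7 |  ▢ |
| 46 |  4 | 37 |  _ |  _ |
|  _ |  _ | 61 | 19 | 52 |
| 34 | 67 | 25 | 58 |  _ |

The 25 entries sum to 925, so each line sums to 925/5 = 185.
The remaining cell in row 1 is (1,2) = 185 − 130 = 55.
Row 5 must total 185; the given cells sum to 184, so (5,5) = 1.
Column 1 needs 185; the known cells sum to 175, so (4,1) = 10.
Column 3 needs 185; the known cells sum to 136, so (2,3) = 49.
Column 4 needs 185; the known cells sum to 115, so (3,4) = 70.
Row 3: 46 + 4 + 37 + 70 + ? = 185, so (3,5) = 28.
Row 4: 10 + 61 + 19 + 52 + ? = 185, so (4,2) = 43.
Column 2 needs 185; the known cells sum to 169, so (2,2) = 16.
Column 5: 64 + 28 + 52 + 1 + ? = 185, so (2,5) = 40.

40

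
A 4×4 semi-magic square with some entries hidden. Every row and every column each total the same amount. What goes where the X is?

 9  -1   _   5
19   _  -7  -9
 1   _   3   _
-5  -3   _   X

15

Column 1 is complete and sums to 24; that is the magic constant.
Row 1: 9 + (-1) + 5 + ? = 24, so (1,3) = 11.
Using row 2: 19 + (-7) + (-9) + ? → (2,2) = 24 − 3 = 21.
Column 2: -1 + 21 + (-3) + ? = 24, so (3,2) = 7.
Column 3 must total 24; the given cells sum to 7, so (4,3) = 17.
The remaining cell in row 3 is (3,4) = 24 − 11 = 13.
Row 4: -5 + (-3) + 17 + ? = 24, so (4,4) = 15.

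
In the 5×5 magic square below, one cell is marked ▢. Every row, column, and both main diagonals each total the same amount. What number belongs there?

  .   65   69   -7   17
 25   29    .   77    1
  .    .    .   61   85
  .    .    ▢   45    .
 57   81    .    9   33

21

Column 4 is complete and sums to 185; that is the magic constant.
Row 1 must total 185; the given cells sum to 144, so (1,1) = 41.
Row 2 needs 185; the known cells sum to 132, so (2,3) = 53.
Row 5 needs 185; the known cells sum to 180, so (5,3) = 5.
Using column 5: 17 + 1 + 85 + 33 + ? → (4,5) = 185 − 136 = 49.
From main diagonal, 185 − (41 + 29 + 45 + 33) gives (3,3) = 37.
Anti-diagonal: 17 + 77 + 37 + 57 + ? = 185, so (4,2) = -3.
Using column 2: 65 + 29 + (-3) + 81 + ? → (3,2) = 185 − 172 = 13.
Column 3 must total 185; the given cells sum to 164, so (4,3) = 21.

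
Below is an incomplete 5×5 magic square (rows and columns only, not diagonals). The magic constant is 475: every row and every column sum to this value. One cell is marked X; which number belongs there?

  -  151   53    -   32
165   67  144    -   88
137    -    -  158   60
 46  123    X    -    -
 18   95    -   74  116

Row 2 needs 475; the known cells sum to 464, so (2,4) = 11.
Row 5 must total 475; the given cells sum to 303, so (5,3) = 172.
From column 1, 475 − (165 + 137 + 46 + 18) gives (1,1) = 109.
The remaining cell in column 2 is (3,2) = 475 − 436 = 39.
The remaining cell in column 5 is (4,5) = 475 − 296 = 179.
Row 1: 109 + 151 + 53 + 32 + ? = 475, so (1,4) = 130.
The remaining cell in row 3 is (3,3) = 475 − 394 = 81.
Column 3 must total 475; the given cells sum to 450, so (4,3) = 25.

25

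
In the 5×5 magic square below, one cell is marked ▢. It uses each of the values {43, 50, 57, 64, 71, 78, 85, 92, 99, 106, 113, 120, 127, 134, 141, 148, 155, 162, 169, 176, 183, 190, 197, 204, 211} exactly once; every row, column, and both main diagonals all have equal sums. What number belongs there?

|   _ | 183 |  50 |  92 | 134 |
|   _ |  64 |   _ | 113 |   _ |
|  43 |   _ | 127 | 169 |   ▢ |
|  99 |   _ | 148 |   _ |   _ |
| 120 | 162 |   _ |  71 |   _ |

The 25 entries sum to 3175, so each line sums to 3175/5 = 635.
Using row 1: 183 + 50 + 92 + 134 + ? → (1,1) = 635 − 459 = 176.
Using column 1: 176 + 43 + 99 + 120 + ? → (2,1) = 635 − 438 = 197.
The remaining cell in column 4 is (4,4) = 635 − 445 = 190.
From main diagonal, 635 − (176 + 64 + 127 + 190) gives (5,5) = 78.
Using anti-diagonal: 134 + 113 + 127 + 120 + ? → (4,2) = 635 − 494 = 141.
Row 4 needs 635; the known cells sum to 578, so (4,5) = 57.
The remaining cell in row 5 is (5,3) = 635 − 431 = 204.
From column 2, 635 − (183 + 64 + 141 + 162) gives (3,2) = 85.
The remaining cell in column 3 is (2,3) = 635 − 529 = 106.
Row 2 needs 635; the known cells sum to 480, so (2,5) = 155.
Row 3 must total 635; the given cells sum to 424, so (3,5) = 211.

211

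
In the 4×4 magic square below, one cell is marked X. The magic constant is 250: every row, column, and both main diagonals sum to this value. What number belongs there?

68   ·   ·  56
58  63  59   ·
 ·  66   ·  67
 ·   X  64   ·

60

Using row 2: 58 + 63 + 59 + ? → (2,4) = 250 − 180 = 70.
From column 4, 250 − (56 + 70 + 67) gives (4,4) = 57.
From main diagonal, 250 − (68 + 63 + 57) gives (3,3) = 62.
Using anti-diagonal: 56 + 59 + 66 + ? → (4,1) = 250 − 181 = 69.
From row 3, 250 − (66 + 62 + 67) gives (3,1) = 55.
Row 4 must total 250; the given cells sum to 190, so (4,2) = 60.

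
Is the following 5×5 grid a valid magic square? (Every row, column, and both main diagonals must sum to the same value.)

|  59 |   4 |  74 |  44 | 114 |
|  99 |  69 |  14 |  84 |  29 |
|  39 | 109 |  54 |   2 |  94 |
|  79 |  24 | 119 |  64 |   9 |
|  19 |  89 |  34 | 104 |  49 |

Row 1: 59 + 4 + 74 + 44 + 114 = 295.
Row 2: 99 + 69 + 14 + 84 + 29 = 295.
Row 3: 39 + 109 + 54 + 2 + 94 = 298.
Row 4: 79 + 24 + 119 + 64 + 9 = 295.
Row 5: 19 + 89 + 34 + 104 + 49 = 295.
Column 1: 59 + 99 + 39 + 79 + 19 = 295.
Column 2: 4 + 69 + 109 + 24 + 89 = 295.
Column 3: 74 + 14 + 54 + 119 + 34 = 295.
Column 4: 44 + 84 + 2 + 64 + 104 = 298.
Column 5: 114 + 29 + 94 + 9 + 49 = 295.
Main diagonal: 59 + 69 + 54 + 64 + 49 = 295.
Anti-diagonal: 114 + 84 + 54 + 24 + 19 = 295.

No — row 1 sums to 295 but column 4 sums to 298.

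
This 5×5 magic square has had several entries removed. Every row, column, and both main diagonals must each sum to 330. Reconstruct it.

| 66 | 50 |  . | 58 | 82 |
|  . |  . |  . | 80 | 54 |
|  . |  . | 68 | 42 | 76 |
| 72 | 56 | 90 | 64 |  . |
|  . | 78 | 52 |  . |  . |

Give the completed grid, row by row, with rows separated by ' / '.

From row 1, 330 − (66 + 50 + 58 + 82) gives (1,3) = 74.
Row 4 needs 330; the known cells sum to 282, so (4,5) = 48.
The remaining cell in column 3 is (2,3) = 330 − 284 = 46.
Column 4 needs 330; the known cells sum to 244, so (5,4) = 86.
Column 5: 82 + 54 + 76 + 48 + ? = 330, so (5,5) = 70.
Main diagonal needs 330; the known cells sum to 268, so (2,2) = 62.
Anti-diagonal must total 330; the given cells sum to 286, so (5,1) = 44.
From row 2, 330 − (62 + 46 + 80 + 54) gives (2,1) = 88.
The remaining cell in column 1 is (3,1) = 330 − 270 = 60.
Using column 2: 50 + 62 + 56 + 78 + ? → (3,2) = 330 − 246 = 84.

66 50 74 58 82 / 88 62 46 80 54 / 60 84 68 42 76 / 72 56 90 64 48 / 44 78 52 86 70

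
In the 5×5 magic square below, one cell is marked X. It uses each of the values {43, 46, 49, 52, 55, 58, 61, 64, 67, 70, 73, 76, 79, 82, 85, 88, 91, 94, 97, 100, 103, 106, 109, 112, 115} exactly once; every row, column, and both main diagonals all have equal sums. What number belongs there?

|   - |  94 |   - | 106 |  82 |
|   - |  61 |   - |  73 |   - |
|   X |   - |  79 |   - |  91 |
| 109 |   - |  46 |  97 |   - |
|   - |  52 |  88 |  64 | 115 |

67

The 25 entries sum to 1975, so each line sums to 1975/5 = 395.
Using row 5: 52 + 88 + 64 + 115 + ? → (5,1) = 395 − 319 = 76.
From column 4, 395 − (106 + 73 + 97 + 64) gives (3,4) = 55.
Main diagonal needs 395; the known cells sum to 352, so (1,1) = 43.
Anti-diagonal needs 395; the known cells sum to 310, so (4,2) = 85.
From row 1, 395 − (43 + 94 + 106 + 82) gives (1,3) = 70.
The remaining cell in row 4 is (4,5) = 395 − 337 = 58.
Using column 2: 94 + 61 + 85 + 52 + ? → (3,2) = 395 − 292 = 103.
Column 3 must total 395; the given cells sum to 283, so (2,3) = 112.
Using column 5: 82 + 91 + 58 + 115 + ? → (2,5) = 395 − 346 = 49.
Using row 2: 61 + 112 + 73 + 49 + ? → (2,1) = 395 − 295 = 100.
Row 3: 103 + 79 + 55 + 91 + ? = 395, so (3,1) = 67.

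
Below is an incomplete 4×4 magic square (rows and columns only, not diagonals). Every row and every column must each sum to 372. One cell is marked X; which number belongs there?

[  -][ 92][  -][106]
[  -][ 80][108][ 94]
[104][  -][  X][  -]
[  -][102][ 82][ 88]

The remaining cell in row 2 is (2,1) = 372 − 282 = 90.
Using row 4: 102 + 82 + 88 + ? → (4,1) = 372 − 272 = 100.
Column 1 must total 372; the given cells sum to 294, so (1,1) = 78.
Column 2 must total 372; the given cells sum to 274, so (3,2) = 98.
Column 4 needs 372; the known cells sum to 288, so (3,4) = 84.
Row 1 must total 372; the given cells sum to 276, so (1,3) = 96.
The remaining cell in row 3 is (3,3) = 372 − 286 = 86.

86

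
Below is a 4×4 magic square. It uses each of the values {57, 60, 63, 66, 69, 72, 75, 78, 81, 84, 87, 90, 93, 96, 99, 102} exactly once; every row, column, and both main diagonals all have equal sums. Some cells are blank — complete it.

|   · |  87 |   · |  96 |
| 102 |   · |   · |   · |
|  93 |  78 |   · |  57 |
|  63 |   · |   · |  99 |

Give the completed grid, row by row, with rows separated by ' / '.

The 16 entries sum to 1272, so each line sums to 1272/4 = 318.
Using row 3: 93 + 78 + 57 + ? → (3,3) = 318 − 228 = 90.
The remaining cell in column 1 is (1,1) = 318 − 258 = 60.
Using column 4: 96 + 57 + 99 + ? → (2,4) = 318 − 252 = 66.
Main diagonal: 60 + 90 + 99 + ? = 318, so (2,2) = 69.
Anti-diagonal: 96 + 78 + 63 + ? = 318, so (2,3) = 81.
Row 1 must total 318; the given cells sum to 243, so (1,3) = 75.
Column 2 must total 318; the given cells sum to 234, so (4,2) = 84.
Column 3 needs 318; the known cells sum to 246, so (4,3) = 72.

60 87 75 96 / 102 69 81 66 / 93 78 90 57 / 63 84 72 99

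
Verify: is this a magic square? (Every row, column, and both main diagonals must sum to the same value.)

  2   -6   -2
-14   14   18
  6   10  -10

Row 1: 2 + (-6) + (-2) = -6.
Row 2: -14 + 14 + 18 = 18.
Row 3: 6 + 10 + (-10) = 6.
Column 1: 2 + (-14) + 6 = -6.
Column 2: -6 + 14 + 10 = 18.
Column 3: -2 + 18 + (-10) = 6.
Main diagonal: 2 + 14 + (-10) = 6.
Anti-diagonal: -2 + 14 + 6 = 18.

No — row 3 sums to 6 but row 1 sums to -6.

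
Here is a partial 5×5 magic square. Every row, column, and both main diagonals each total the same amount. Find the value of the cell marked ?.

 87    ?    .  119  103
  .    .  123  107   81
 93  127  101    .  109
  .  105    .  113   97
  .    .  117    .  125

Column 5 is complete and sums to 515; that is the magic constant.
From row 3, 515 − (93 + 127 + 101 + 109) gives (3,4) = 85.
Column 4 must total 515; the given cells sum to 424, so (5,4) = 91.
From main diagonal, 515 − (87 + 101 + 113 + 125) gives (2,2) = 89.
Anti-diagonal: 103 + 107 + 101 + 105 + ? = 515, so (5,1) = 99.
Row 2 needs 515; the known cells sum to 400, so (2,1) = 115.
Using row 5: 99 + 117 + 91 + 125 + ? → (5,2) = 515 − 432 = 83.
Column 1: 87 + 115 + 93 + 99 + ? = 515, so (4,1) = 121.
Using column 2: 89 + 127 + 105 + 83 + ? → (1,2) = 515 − 404 = 111.

111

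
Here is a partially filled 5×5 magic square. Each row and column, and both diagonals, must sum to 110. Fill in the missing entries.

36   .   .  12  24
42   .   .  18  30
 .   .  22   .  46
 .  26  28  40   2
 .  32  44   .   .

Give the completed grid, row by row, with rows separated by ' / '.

36 38 0 12 24 / 42 4 16 18 30 / -2 10 22 34 46 / 14 26 28 40 2 / 20 32 44 6 8

Row 4 must total 110; the given cells sum to 96, so (4,1) = 14.
Column 5 needs 110; the known cells sum to 102, so (5,5) = 8.
Main diagonal: 36 + 22 + 40 + 8 + ? = 110, so (2,2) = 4.
From anti-diagonal, 110 − (24 + 18 + 22 + 26) gives (5,1) = 20.
Row 2: 42 + 4 + 18 + 30 + ? = 110, so (2,3) = 16.
The remaining cell in row 5 is (5,4) = 110 − 104 = 6.
Column 1: 36 + 42 + 14 + 20 + ? = 110, so (3,1) = -2.
The remaining cell in column 3 is (1,3) = 110 − 110 = 0.
The remaining cell in column 4 is (3,4) = 110 − 76 = 34.
Row 1 needs 110; the known cells sum to 72, so (1,2) = 38.
Row 3 needs 110; the known cells sum to 100, so (3,2) = 10.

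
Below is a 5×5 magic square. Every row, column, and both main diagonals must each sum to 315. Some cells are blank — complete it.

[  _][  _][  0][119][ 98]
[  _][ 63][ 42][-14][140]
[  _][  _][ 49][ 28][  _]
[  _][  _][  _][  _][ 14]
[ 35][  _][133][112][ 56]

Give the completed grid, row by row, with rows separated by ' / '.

Row 2 must total 315; the given cells sum to 231, so (2,1) = 84.
Using row 5: 35 + 133 + 112 + 56 + ? → (5,2) = 315 − 336 = -21.
Column 3 needs 315; the known cells sum to 224, so (4,3) = 91.
Column 4: 119 + (-14) + 28 + 112 + ? = 315, so (4,4) = 70.
The remaining cell in column 5 is (3,5) = 315 − 308 = 7.
Main diagonal must total 315; the given cells sum to 238, so (1,1) = 77.
Anti-diagonal: 98 + (-14) + 49 + 35 + ? = 315, so (4,2) = 147.
Row 1: 77 + 0 + 119 + 98 + ? = 315, so (1,2) = 21.
Row 4: 147 + 91 + 70 + 14 + ? = 315, so (4,1) = -7.
The remaining cell in column 1 is (3,1) = 315 − 189 = 126.
The remaining cell in column 2 is (3,2) = 315 − 210 = 105.

77 21 0 119 98 / 84 63 42 -14 140 / 126 105 49 28 7 / -7 147 91 70 14 / 35 -21 133 112 56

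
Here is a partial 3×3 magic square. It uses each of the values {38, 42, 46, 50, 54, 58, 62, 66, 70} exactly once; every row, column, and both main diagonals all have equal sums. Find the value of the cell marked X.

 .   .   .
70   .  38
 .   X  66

The 9 entries sum to 486, so each line sums to 486/3 = 162.
Row 2 must total 162; the given cells sum to 108, so (2,2) = 54.
The remaining cell in column 3 is (1,3) = 162 − 104 = 58.
The remaining cell in main diagonal is (1,1) = 162 − 120 = 42.
Using anti-diagonal: 58 + 54 + ? → (3,1) = 162 − 112 = 50.
Row 1 must total 162; the given cells sum to 100, so (1,2) = 62.
Row 3 must total 162; the given cells sum to 116, so (3,2) = 46.

46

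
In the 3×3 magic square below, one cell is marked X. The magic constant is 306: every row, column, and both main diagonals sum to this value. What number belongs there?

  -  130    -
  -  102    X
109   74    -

88

From row 3, 306 − (109 + 74) gives (3,3) = 123.
Main diagonal must total 306; the given cells sum to 225, so (1,1) = 81.
Anti-diagonal must total 306; the given cells sum to 211, so (1,3) = 95.
Column 1: 81 + 109 + ? = 306, so (2,1) = 116.
Column 3 needs 306; the known cells sum to 218, so (2,3) = 88.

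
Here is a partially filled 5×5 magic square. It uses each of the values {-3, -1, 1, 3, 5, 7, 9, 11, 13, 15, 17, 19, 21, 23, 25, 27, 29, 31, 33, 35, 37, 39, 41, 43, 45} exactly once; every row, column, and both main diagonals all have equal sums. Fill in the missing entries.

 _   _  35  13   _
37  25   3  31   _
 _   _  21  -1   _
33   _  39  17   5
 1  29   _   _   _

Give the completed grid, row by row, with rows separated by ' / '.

19 -3 35 13 41 / 37 25 3 31 9 / 15 43 21 -1 27 / 33 11 39 17 5 / 1 29 7 45 23

The 25 entries sum to 525, so each line sums to 525/5 = 105.
Row 2: 37 + 25 + 3 + 31 + ? = 105, so (2,5) = 9.
Row 4: 33 + 39 + 17 + 5 + ? = 105, so (4,2) = 11.
From column 3, 105 − (35 + 3 + 21 + 39) gives (5,3) = 7.
The remaining cell in column 4 is (5,4) = 105 − 60 = 45.
Using anti-diagonal: 31 + 21 + 11 + 1 + ? → (1,5) = 105 − 64 = 41.
The remaining cell in row 5 is (5,5) = 105 − 82 = 23.
From column 5, 105 − (41 + 9 + 5 + 23) gives (3,5) = 27.
From main diagonal, 105 − (25 + 21 + 17 + 23) gives (1,1) = 19.
Row 1 needs 105; the known cells sum to 108, so (1,2) = -3.
Using column 1: 19 + 37 + 33 + 1 + ? → (3,1) = 105 − 90 = 15.
Column 2 must total 105; the given cells sum to 62, so (3,2) = 43.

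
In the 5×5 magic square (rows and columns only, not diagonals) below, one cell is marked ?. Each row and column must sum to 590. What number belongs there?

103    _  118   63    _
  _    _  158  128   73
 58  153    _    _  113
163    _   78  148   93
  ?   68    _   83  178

The remaining cell in row 4 is (4,2) = 590 − 482 = 108.
Column 4: 63 + 128 + 148 + 83 + ? = 590, so (3,4) = 168.
Column 5 needs 590; the known cells sum to 457, so (1,5) = 133.
From row 1, 590 − (103 + 118 + 63 + 133) gives (1,2) = 173.
Row 3: 58 + 153 + 168 + 113 + ? = 590, so (3,3) = 98.
Column 2 needs 590; the known cells sum to 502, so (2,2) = 88.
From column 3, 590 − (118 + 158 + 98 + 78) gives (5,3) = 138.
Row 2 needs 590; the known cells sum to 447, so (2,1) = 143.
The remaining cell in row 5 is (5,1) = 590 − 467 = 123.

123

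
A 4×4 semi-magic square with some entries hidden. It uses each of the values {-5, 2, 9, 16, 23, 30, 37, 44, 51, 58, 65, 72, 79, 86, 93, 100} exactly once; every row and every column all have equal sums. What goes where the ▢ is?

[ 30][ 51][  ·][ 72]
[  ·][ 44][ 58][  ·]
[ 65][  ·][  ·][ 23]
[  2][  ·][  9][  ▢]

The 16 entries sum to 760, so each line sums to 760/4 = 190.
Row 1 must total 190; the given cells sum to 153, so (1,3) = 37.
Column 1 needs 190; the known cells sum to 97, so (2,1) = 93.
Column 3: 37 + 58 + 9 + ? = 190, so (3,3) = 86.
The remaining cell in row 2 is (2,4) = 190 − 195 = -5.
From row 3, 190 − (65 + 86 + 23) gives (3,2) = 16.
Using column 2: 51 + 44 + 16 + ? → (4,2) = 190 − 111 = 79.
From column 4, 190 − (72 + (-5) + 23) gives (4,4) = 100.

100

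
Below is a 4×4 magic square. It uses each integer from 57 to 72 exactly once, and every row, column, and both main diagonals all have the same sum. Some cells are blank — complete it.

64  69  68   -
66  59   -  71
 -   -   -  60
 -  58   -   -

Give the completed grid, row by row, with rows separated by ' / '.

The entries are 57 through 72, which sum to 1032, so each line sums to 1032/4 = 258.
Row 1 needs 258; the known cells sum to 201, so (1,4) = 57.
The remaining cell in row 2 is (2,3) = 258 − 196 = 62.
Column 2: 69 + 59 + 58 + ? = 258, so (3,2) = 72.
The remaining cell in column 4 is (4,4) = 258 − 188 = 70.
From main diagonal, 258 − (64 + 59 + 70) gives (3,3) = 65.
Anti-diagonal needs 258; the known cells sum to 191, so (4,1) = 67.
Row 3: 72 + 65 + 60 + ? = 258, so (3,1) = 61.
Using row 4: 67 + 58 + 70 + ? → (4,3) = 258 − 195 = 63.

64 69 68 57 / 66 59 62 71 / 61 72 65 60 / 67 58 63 70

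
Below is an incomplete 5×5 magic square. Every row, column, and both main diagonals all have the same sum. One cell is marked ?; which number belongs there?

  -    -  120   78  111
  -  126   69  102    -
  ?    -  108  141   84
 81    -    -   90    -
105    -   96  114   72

Column 4 is complete and sums to 525; that is the magic constant.
Using row 5: 105 + 96 + 114 + 72 + ? → (5,2) = 525 − 387 = 138.
Using column 3: 120 + 69 + 108 + 96 + ? → (4,3) = 525 − 393 = 132.
From main diagonal, 525 − (126 + 108 + 90 + 72) gives (1,1) = 129.
From anti-diagonal, 525 − (111 + 102 + 108 + 105) gives (4,2) = 99.
Row 1 must total 525; the given cells sum to 438, so (1,2) = 87.
Row 4: 81 + 99 + 132 + 90 + ? = 525, so (4,5) = 123.
Column 2: 87 + 126 + 99 + 138 + ? = 525, so (3,2) = 75.
Using column 5: 111 + 84 + 123 + 72 + ? → (2,5) = 525 − 390 = 135.
Row 2: 126 + 69 + 102 + 135 + ? = 525, so (2,1) = 93.
Row 3 needs 525; the known cells sum to 408, so (3,1) = 117.

117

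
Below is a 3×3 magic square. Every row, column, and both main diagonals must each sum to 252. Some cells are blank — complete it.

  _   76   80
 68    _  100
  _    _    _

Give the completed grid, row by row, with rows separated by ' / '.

96 76 80 / 68 84 100 / 88 92 72

Row 1 needs 252; the known cells sum to 156, so (1,1) = 96.
The remaining cell in row 2 is (2,2) = 252 − 168 = 84.
Column 1 needs 252; the known cells sum to 164, so (3,1) = 88.
From column 2, 252 − (76 + 84) gives (3,2) = 92.
The remaining cell in column 3 is (3,3) = 252 − 180 = 72.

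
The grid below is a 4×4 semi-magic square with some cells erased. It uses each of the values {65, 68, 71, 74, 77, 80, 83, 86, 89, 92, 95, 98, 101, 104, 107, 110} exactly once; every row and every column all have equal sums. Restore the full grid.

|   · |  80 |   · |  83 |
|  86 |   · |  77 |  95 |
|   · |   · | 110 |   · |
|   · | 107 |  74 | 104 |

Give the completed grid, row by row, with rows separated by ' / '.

The 16 entries sum to 1400, so each line sums to 1400/4 = 350.
Using row 2: 86 + 77 + 95 + ? → (2,2) = 350 − 258 = 92.
The remaining cell in row 4 is (4,1) = 350 − 285 = 65.
From column 2, 350 − (80 + 92 + 107) gives (3,2) = 71.
Column 3 must total 350; the given cells sum to 261, so (1,3) = 89.
Using column 4: 83 + 95 + 104 + ? → (3,4) = 350 − 282 = 68.
From row 1, 350 − (80 + 89 + 83) gives (1,1) = 98.
Row 3: 71 + 110 + 68 + ? = 350, so (3,1) = 101.

98 80 89 83 / 86 92 77 95 / 101 71 110 68 / 65 107 74 104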